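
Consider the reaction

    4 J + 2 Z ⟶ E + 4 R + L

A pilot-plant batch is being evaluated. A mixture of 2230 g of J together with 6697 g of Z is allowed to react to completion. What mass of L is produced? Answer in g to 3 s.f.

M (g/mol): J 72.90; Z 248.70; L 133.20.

1020 g

n(J) = 2230 / 72.90 = 30.59 mol
n(Z) = 6697 / 248.70 = 26.93 mol
n/ν for J = 30.59/4 = 7.648
n/ν for Z = 26.93/2 = 13.47
Smallest n/ν is J → limiting reagent.
n(L) = (1/4) × 30.59 = 7.648 mol
mass = 7.648 × 133.20 = 1019 g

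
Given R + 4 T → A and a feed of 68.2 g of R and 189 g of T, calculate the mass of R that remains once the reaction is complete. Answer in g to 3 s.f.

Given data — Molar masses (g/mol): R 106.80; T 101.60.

18.5 g

n(R) = 68.20 / 106.80 = 0.6386 mol
n(T) = 189.0 / 101.60 = 1.860 mol
n/ν → R: 0.6386, T: 0.4650; T is limiting.
R consumed = (1/4) × 1.860 = 0.4650 mol
R remaining = 0.6386 − 0.4650 = 0.1736 mol
mass = 0.1736 × 106.80 = 18.54 g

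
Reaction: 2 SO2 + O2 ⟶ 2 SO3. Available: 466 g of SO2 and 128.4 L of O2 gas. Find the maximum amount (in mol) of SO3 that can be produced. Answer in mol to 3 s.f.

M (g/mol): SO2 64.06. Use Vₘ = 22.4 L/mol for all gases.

7.27 mol

n(SO2) = 466.0 / 64.06 = 7.274 mol
n(O2) = 128.4 / 22.4 = 5.732 mol
n/ν for SO2 = 7.274/2 = 3.637
n/ν for O2 = 5.732/1 = 5.732
Smallest n/ν is SO2 → limiting reagent.
n(SO3) = (2/2) × 7.274 = 7.274 mol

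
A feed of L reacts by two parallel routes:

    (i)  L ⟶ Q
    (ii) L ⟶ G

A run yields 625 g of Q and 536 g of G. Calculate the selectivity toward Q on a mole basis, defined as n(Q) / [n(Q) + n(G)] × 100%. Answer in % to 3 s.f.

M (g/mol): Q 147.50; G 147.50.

n(Q) = 625 / 147.50 = 4.237 mol
n(G) = 536 / 147.50 = 3.634 mol
selectivity = 4.237/(4.237+3.634) × 100 = 53.83 %

53.8 %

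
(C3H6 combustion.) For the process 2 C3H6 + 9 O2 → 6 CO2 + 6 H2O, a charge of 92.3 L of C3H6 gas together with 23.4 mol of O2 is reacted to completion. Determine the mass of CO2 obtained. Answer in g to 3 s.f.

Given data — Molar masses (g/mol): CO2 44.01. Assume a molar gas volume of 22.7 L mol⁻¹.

537 g

n(C3H6) = 92.30 / 22.7 = 4.066 mol
n(O2) = 23.40 mol
n/ν → C3H6: 2.033, O2: 2.600; C3H6 is limiting.
n(CO2) = (6/2) × 4.066 = 12.20 mol
mass = 12.20 × 44.01 = 536.9 g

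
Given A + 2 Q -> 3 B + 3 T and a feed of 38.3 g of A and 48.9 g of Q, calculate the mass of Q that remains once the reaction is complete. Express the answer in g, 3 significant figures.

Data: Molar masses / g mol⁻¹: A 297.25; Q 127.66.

n(A) = 38.30 / 297.25 = 0.1288 mol
n(Q) = 48.90 / 127.66 = 0.3830 mol
n/ν for A = 0.1288/1 = 0.1288
n/ν for Q = 0.3830/2 = 0.1915
Smallest n/ν is A → limiting reagent.
Q consumed = (2/1) × 0.1288 = 0.2576 mol
Q remaining = 0.3830 − 0.2576 = 0.1254 mol
mass = 0.1254 × 127.66 = 16.01 g

16.0 g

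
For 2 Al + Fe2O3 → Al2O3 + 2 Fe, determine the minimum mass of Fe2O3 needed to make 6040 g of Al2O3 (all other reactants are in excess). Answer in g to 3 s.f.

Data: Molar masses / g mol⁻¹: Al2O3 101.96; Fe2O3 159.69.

9460 g

n(Al2O3) = 6040 / 101.96 = 59.24 mol
n(Fe2O3) = (1/1) × 59.24 = 59.24 mol
mass = 59.24 × 159.69 = 9460 g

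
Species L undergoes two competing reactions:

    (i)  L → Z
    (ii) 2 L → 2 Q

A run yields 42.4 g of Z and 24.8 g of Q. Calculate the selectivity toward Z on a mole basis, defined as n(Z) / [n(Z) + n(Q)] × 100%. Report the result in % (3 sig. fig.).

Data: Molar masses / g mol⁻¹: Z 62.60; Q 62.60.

63.1 %

n(Z) = 42.4 / 62.60 = 0.6773 mol
n(Q) = 24.8 / 62.60 = 0.3962 mol
selectivity = 0.6773/(0.6773+0.3962) × 100 = 63.09 %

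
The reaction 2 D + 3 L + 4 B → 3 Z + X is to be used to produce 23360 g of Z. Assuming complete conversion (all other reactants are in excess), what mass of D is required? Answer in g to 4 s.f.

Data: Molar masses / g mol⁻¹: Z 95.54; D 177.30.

28900 g

n(Z) = 23360 / 95.54 = 244.5 mol
n(D) = (2/3) × 244.5 = 163.0 mol
mass = 163.0 × 177.30 = 28900 g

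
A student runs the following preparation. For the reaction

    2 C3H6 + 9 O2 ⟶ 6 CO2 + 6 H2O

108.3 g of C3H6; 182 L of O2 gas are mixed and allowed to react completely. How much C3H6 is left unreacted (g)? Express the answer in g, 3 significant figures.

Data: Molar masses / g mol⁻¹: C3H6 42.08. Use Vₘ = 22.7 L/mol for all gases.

n(C3H6) = 108.3 / 42.08 = 2.574 mol
n(O2) = 182.0 / 22.7 = 8.018 mol
n/ν for C3H6 = 2.574/2 = 1.287
n/ν for O2 = 8.018/9 = 0.8909
Smallest n/ν is O2 → limiting reagent.
C3H6 consumed = (2/9) × 8.018 = 1.782 mol
C3H6 remaining = 2.574 − 1.782 = 0.7920 mol
mass = 0.7920 × 42.08 = 33.33 g

33.3 g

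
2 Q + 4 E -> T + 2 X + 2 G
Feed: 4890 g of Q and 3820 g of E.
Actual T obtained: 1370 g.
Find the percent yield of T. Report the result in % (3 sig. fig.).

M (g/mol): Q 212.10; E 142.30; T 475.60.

42.9 %

n(Q) = 4890 / 212.10 = 23.06 mol
n(E) = 3820 / 142.30 = 26.84 mol
n/ν for Q = 23.06/2 = 11.53
n/ν for E = 26.84/4 = 6.710
Smallest n/ν is E → limiting reagent.
theoretical n(T) = (1/4) × 26.84 = 6.710 mol → 3191 g
% yield = 1370 / 3191 × 100 = 42.93 %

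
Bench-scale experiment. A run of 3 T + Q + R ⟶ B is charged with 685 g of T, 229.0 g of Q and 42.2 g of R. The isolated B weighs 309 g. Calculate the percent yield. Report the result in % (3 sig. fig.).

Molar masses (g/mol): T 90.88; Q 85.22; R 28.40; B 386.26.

n(T) = 685.0 / 90.88 = 7.537 mol
n(Q) = 229.0 / 85.22 = 2.687 mol
n(R) = 42.20 / 28.40 = 1.486 mol
n/ν for T = 7.537/3 = 2.512
n/ν for Q = 2.687/1 = 2.687
n/ν for R = 1.486/1 = 1.486
Smallest n/ν is R → limiting reagent.
theoretical n(B) = (1/1) × 1.486 = 1.486 mol → 574.0 g
% yield = 309 / 574.0 × 100 = 53.83 %

53.8 %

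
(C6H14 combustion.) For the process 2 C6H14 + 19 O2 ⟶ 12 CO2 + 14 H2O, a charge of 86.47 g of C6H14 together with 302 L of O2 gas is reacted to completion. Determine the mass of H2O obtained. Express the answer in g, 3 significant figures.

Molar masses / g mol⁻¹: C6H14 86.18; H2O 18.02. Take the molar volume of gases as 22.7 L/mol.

127 g

n(C6H14) = 86.47 / 86.18 = 1.003 mol
n(O2) = 302.0 / 22.7 = 13.30 mol
n/ν → C6H14: 0.5015, O2: 0.7000; C6H14 is limiting.
n(H2O) = (14/2) × 1.003 = 7.021 mol
mass = 7.021 × 18.02 = 126.5 g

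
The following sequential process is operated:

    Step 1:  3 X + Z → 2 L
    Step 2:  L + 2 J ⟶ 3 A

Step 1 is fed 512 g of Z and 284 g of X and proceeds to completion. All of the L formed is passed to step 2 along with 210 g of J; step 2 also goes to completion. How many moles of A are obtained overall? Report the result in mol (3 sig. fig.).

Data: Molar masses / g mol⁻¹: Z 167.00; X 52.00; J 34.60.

Step 1:
n(Z) = 512.0 / 167.00 = 3.066 mol
n(X) = 284.0 / 52.00 = 5.462 mol
n/ν for Z = 3.066/1 = 3.066
n/ν for X = 5.462/3 = 1.821
Smallest n/ν is X → limiting reagent.
n(L) produced = (2/3) × 5.462 = 3.641 mol
Step 2:
n(L) available = 3.641 mol
n(J) = 210.0 / 34.60 = 6.069 mol
n/ν for L = 3.641/1 = 3.641
n/ν for J = 6.069/2 = 3.035
Smallest n/ν is J → limiting reagent.
n(A) = (3/2) × 6.069 = 9.104 mol

9.10 mol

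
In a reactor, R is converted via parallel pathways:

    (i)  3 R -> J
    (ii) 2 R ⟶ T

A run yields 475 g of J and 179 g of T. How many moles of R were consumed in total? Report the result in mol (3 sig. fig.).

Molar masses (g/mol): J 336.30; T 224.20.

n(J) = 475 / 336.30 = 1.412 mol
n(T) = 179 / 224.20 = 0.7984 mol
n(R) via (i) = (3/1)×1.412 = 4.236 mol
n(R) via (ii) = (2/1)×0.7984 = 1.597 mol
total n(R) = 4.236 + 1.597 = 5.833 mol

5.83 mol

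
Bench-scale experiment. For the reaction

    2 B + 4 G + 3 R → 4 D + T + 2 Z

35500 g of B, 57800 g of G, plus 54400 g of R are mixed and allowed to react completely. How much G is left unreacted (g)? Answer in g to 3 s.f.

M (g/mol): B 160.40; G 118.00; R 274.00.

n(B) = 35500 / 160.40 = 221.3 mol
n(G) = 57800 / 118.00 = 489.8 mol
n(R) = 54400 / 274.00 = 198.5 mol
n/ν → B: 110.7, G: 122.5, R: 66.17; R is limiting.
G consumed = (4/3) × 198.5 = 264.7 mol
G remaining = 489.8 − 264.7 = 225.1 mol
mass = 225.1 × 118.00 = 26560 g

26600 g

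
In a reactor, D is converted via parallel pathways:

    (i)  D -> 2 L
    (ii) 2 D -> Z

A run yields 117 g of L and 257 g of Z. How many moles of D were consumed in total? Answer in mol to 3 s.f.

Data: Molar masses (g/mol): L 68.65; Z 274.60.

2.72 mol

n(L) = 117 / 68.65 = 1.704 mol
n(Z) = 257 / 274.60 = 0.9359 mol
n(D) via (i) = (1/2)×1.704 = 0.8520 mol
n(D) via (ii) = (2/1)×0.9359 = 1.872 mol
total n(D) = 0.8520 + 1.872 = 2.724 mol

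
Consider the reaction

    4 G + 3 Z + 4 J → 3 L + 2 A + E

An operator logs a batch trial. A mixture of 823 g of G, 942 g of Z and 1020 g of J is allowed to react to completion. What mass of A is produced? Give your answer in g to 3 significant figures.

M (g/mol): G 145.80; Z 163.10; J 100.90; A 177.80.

502 g

n(G) = 823.0 / 145.80 = 5.645 mol
n(Z) = 942.0 / 163.10 = 5.776 mol
n(J) = 1020 / 100.90 = 10.11 mol
n/ν → G: 1.411, Z: 1.925, J: 2.528; G is limiting.
n(A) = (2/4) × 5.645 = 2.823 mol
mass = 2.823 × 177.80 = 501.9 g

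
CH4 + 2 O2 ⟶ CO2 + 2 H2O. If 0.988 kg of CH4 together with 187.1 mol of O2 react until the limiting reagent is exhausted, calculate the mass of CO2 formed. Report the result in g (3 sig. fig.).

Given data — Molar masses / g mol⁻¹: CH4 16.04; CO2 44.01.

2710 g

n(CH4) = 0.9880×1000 / 16.04 = 61.60 mol
n(O2) = 187.1 mol
n/ν → CH4: 61.60, O2: 93.55; CH4 is limiting.
n(CO2) = (1/1) × 61.60 = 61.60 mol
mass = 61.60 × 44.01 = 2711 g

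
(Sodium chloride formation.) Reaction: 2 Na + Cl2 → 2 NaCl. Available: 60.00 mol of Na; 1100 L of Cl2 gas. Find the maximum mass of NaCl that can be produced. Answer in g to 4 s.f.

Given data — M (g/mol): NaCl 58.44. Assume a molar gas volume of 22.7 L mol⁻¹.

n(Na) = 60.00 mol
n(Cl2) = 1100 / 22.7 = 48.46 mol
n/ν for Na = 60.00/2 = 30.00
n/ν for Cl2 = 48.46/1 = 48.46
Smallest n/ν is Na → limiting reagent.
n(NaCl) = (2/2) × 60.00 = 60.00 mol
mass = 60.00 × 58.44 = 3506 g

3506 g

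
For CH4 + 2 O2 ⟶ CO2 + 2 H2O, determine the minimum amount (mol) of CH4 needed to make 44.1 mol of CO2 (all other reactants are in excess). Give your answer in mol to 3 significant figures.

44.1 mol

n(CO2) = 44.10 mol
n(CH4) = (1/1) × 44.10 = 44.10 mol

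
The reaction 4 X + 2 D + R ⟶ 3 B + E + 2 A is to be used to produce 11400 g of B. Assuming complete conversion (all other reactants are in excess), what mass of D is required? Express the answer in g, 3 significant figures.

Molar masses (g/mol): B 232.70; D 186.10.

6080 g

n(B) = 11400 / 232.70 = 48.99 mol
n(D) = (2/3) × 48.99 = 32.66 mol
mass = 32.66 × 186.10 = 6078 g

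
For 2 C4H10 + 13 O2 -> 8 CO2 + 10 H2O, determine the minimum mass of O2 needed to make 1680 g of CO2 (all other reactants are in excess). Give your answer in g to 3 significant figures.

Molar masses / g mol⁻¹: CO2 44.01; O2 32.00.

1990 g

n(CO2) = 1680 / 44.01 = 38.17 mol
n(O2) = (13/8) × 38.17 = 62.03 mol
mass = 62.03 × 32.00 = 1985 g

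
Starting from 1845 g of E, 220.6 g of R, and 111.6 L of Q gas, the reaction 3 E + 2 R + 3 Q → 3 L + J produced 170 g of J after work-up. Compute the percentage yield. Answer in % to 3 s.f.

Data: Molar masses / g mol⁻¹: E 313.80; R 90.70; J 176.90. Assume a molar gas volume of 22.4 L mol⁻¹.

79.0 %

n(E) = 1845 / 313.80 = 5.880 mol
n(R) = 220.6 / 90.70 = 2.432 mol
n(Q) = 111.6 / 22.4 = 4.982 mol
n/ν for E = 5.880/3 = 1.960
n/ν for R = 2.432/2 = 1.216
n/ν for Q = 4.982/3 = 1.661
Smallest n/ν is R → limiting reagent.
theoretical n(J) = (1/2) × 2.432 = 1.216 mol → 215.1 g
% yield = 170 / 215.1 × 100 = 79.03 %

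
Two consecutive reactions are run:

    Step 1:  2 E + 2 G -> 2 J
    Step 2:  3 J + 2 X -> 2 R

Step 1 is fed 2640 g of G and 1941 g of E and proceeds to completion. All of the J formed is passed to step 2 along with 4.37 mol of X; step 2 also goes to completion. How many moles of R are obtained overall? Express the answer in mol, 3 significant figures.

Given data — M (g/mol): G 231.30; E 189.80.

Step 1:
n(G) = 2640 / 231.30 = 11.41 mol
n(E) = 1941 / 189.80 = 10.23 mol
n/ν → G: 5.705, E: 5.115; E is limiting.
n(J) produced = (2/2) × 10.23 = 10.23 mol
Step 2:
n(J) available = 10.23 mol
n(X) = 4.370 mol
n/ν → J: 3.410, X: 2.185; X is limiting.
n(R) = (2/2) × 4.370 = 4.370 mol

4.37 mol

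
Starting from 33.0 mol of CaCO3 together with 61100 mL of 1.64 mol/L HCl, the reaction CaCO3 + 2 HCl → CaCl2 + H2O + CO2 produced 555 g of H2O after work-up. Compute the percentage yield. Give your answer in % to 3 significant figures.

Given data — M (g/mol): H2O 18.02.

93.3 %

n(CaCO3) = 33.00 mol
n(HCl) = 1.64 × 61100/1000 = 100.2 mol
n/ν → CaCO3: 33.00, HCl: 50.10; CaCO3 is limiting.
theoretical n(H2O) = (1/1) × 33.00 = 33.00 mol → 594.7 g
% yield = 555 / 594.7 × 100 = 93.32 %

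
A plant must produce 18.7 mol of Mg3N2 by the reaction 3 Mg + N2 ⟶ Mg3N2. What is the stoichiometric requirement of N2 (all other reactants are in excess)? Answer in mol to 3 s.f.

18.7 mol

n(Mg3N2) = 18.70 mol
n(N2) = (1/1) × 18.70 = 18.70 mol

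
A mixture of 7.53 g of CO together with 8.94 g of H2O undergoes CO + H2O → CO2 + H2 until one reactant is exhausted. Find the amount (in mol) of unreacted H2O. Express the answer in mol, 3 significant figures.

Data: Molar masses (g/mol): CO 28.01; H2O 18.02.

0.227 mol

n(CO) = 7.530 / 28.01 = 0.2688 mol
n(H2O) = 8.940 / 18.02 = 0.4961 mol
n/ν → CO: 0.2688, H2O: 0.4961; CO is limiting.
H2O consumed = (1/1) × 0.2688 = 0.2688 mol
H2O remaining = 0.4961 − 0.2688 = 0.2273 mol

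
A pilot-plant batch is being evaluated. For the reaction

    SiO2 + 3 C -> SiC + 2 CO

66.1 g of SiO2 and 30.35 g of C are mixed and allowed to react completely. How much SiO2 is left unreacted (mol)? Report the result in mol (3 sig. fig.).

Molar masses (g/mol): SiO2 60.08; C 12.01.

n(SiO2) = 66.10 / 60.08 = 1.100 mol
n(C) = 30.35 / 12.01 = 2.527 mol
n/ν for SiO2 = 1.100/1 = 1.100
n/ν for C = 2.527/3 = 0.8423
Smallest n/ν is C → limiting reagent.
SiO2 consumed = (1/3) × 2.527 = 0.8423 mol
SiO2 remaining = 1.100 − 0.8423 = 0.2577 mol

0.258 mol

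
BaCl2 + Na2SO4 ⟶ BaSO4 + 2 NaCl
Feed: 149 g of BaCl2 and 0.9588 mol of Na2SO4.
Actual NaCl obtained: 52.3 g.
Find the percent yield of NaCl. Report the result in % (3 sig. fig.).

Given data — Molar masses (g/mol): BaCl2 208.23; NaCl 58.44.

62.5 %

n(BaCl2) = 149.0 / 208.23 = 0.7156 mol
n(Na2SO4) = 0.9588 mol
n/ν → BaCl2: 0.7156, Na2SO4: 0.9588; BaCl2 is limiting.
theoretical n(NaCl) = (2/1) × 0.7156 = 1.431 mol → 83.63 g
% yield = 52.3 / 83.63 × 100 = 62.54 %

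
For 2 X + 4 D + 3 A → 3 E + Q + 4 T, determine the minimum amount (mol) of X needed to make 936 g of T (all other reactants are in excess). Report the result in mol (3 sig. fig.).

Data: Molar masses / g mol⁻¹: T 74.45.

6.29 mol

n(T) = 936 / 74.45 = 12.57 mol
n(X) = (2/4) × 12.57 = 6.285 mol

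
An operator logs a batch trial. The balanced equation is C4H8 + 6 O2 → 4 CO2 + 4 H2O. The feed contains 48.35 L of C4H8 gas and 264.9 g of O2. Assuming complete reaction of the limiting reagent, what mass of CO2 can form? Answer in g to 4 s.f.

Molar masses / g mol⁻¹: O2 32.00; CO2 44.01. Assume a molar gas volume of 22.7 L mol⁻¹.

n(C4H8) = 48.35 / 22.7 = 2.130 mol
n(O2) = 264.9 / 32.00 = 8.278 mol
n/ν for C4H8 = 2.130/1 = 2.130
n/ν for O2 = 8.278/6 = 1.380
Smallest n/ν is O2 → limiting reagent.
n(CO2) = (4/6) × 8.278 = 5.519 mol
mass = 5.519 × 44.01 = 242.9 g

242.9 g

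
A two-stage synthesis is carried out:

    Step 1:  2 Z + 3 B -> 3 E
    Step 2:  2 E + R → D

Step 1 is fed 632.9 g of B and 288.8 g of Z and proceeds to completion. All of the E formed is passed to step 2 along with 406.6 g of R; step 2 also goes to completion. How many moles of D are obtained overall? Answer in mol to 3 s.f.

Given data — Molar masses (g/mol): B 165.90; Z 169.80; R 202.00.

Step 1:
n(B) = 632.9 / 165.90 = 3.815 mol
n(Z) = 288.8 / 169.80 = 1.701 mol
n/ν → B: 1.272, Z: 0.8505; Z is limiting.
n(E) produced = (3/2) × 1.701 = 2.552 mol
Step 2:
n(E) available = 2.552 mol
n(R) = 406.6 / 202.00 = 2.013 mol
n/ν → E: 1.276, R: 2.013; E is limiting.
n(D) = (1/2) × 2.552 = 1.276 mol

1.28 mol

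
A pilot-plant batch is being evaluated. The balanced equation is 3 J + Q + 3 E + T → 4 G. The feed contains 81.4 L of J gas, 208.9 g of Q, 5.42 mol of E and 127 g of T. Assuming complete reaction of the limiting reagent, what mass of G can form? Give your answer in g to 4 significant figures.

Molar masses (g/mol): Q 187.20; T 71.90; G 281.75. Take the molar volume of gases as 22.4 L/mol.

1258 g

n(J) = 81.40 / 22.4 = 3.634 mol
n(Q) = 208.9 / 187.20 = 1.116 mol
n(E) = 5.420 mol
n(T) = 127.0 / 71.90 = 1.766 mol
n/ν for J = 3.634/3 = 1.211
n/ν for Q = 1.116/1 = 1.116
n/ν for E = 5.420/3 = 1.807
n/ν for T = 1.766/1 = 1.766
Smallest n/ν is Q → limiting reagent.
n(G) = (4/1) × 1.116 = 4.464 mol
mass = 4.464 × 281.75 = 1258 g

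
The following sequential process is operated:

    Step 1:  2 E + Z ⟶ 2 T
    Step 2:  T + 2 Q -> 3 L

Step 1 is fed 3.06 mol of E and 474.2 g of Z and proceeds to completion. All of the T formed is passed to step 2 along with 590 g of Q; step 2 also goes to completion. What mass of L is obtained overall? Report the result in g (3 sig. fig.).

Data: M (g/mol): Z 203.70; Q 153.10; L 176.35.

Step 1:
n(E) = 3.060 mol
n(Z) = 474.2 / 203.70 = 2.328 mol
n/ν → E: 1.530, Z: 2.328; E is limiting.
n(T) produced = (2/2) × 3.060 = 3.060 mol
Step 2:
n(T) available = 3.060 mol
n(Q) = 590.0 / 153.10 = 3.854 mol
n/ν → T: 3.060, Q: 1.927; Q is limiting.
n(L) = (3/2) × 3.854 = 5.781 mol
mass = 5.781 × 176.35 = 1019 g

1020 g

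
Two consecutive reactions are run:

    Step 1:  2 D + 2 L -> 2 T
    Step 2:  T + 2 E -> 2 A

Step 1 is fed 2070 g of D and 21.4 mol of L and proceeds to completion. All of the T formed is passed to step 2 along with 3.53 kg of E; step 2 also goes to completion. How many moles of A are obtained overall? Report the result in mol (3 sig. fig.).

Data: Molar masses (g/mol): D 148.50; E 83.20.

Step 1:
n(D) = 2070 / 148.50 = 13.94 mol
n(L) = 21.40 mol
n/ν for D = 13.94/2 = 6.970
n/ν for L = 21.40/2 = 10.70
Smallest n/ν is D → limiting reagent.
n(T) produced = (2/2) × 13.94 = 13.94 mol
Step 2:
n(T) available = 13.94 mol
n(E) = 3.530×1000 / 83.20 = 42.43 mol
n/ν for T = 13.94/1 = 13.94
n/ν for E = 42.43/2 = 21.22
Smallest n/ν is T → limiting reagent.
n(A) = (2/1) × 13.94 = 27.88 mol

27.9 mol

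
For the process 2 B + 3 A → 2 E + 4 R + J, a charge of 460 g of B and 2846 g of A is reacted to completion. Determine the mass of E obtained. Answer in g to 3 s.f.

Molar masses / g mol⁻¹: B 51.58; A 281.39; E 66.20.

n(B) = 460.0 / 51.58 = 8.918 mol
n(A) = 2846 / 281.39 = 10.11 mol
n/ν for B = 8.918/2 = 4.459
n/ν for A = 10.11/3 = 3.370
Smallest n/ν is A → limiting reagent.
n(E) = (2/3) × 10.11 = 6.740 mol
mass = 6.740 × 66.20 = 446.2 g

446 g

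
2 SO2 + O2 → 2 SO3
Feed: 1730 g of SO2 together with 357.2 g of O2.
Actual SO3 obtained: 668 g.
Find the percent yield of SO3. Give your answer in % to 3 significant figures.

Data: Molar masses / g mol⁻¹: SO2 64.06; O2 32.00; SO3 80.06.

37.4 %

n(SO2) = 1730 / 64.06 = 27.01 mol
n(O2) = 357.2 / 32.00 = 11.16 mol
n/ν → SO2: 13.51, O2: 11.16; O2 is limiting.
theoretical n(SO3) = (2/1) × 11.16 = 22.32 mol → 1787 g
% yield = 668 / 1787 × 100 = 37.38 %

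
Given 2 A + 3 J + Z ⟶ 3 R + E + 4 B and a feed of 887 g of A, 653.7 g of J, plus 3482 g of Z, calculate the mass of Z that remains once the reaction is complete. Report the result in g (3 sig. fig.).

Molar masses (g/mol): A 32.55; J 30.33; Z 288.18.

n(A) = 887.0 / 32.55 = 27.25 mol
n(J) = 653.7 / 30.33 = 21.55 mol
n(Z) = 3482 / 288.18 = 12.08 mol
n/ν for A = 27.25/2 = 13.63
n/ν for J = 21.55/3 = 7.183
n/ν for Z = 12.08/1 = 12.08
Smallest n/ν is J → limiting reagent.
Z consumed = (1/3) × 21.55 = 7.183 mol
Z remaining = 12.08 − 7.183 = 4.897 mol
mass = 4.897 × 288.18 = 1411 g

1410 g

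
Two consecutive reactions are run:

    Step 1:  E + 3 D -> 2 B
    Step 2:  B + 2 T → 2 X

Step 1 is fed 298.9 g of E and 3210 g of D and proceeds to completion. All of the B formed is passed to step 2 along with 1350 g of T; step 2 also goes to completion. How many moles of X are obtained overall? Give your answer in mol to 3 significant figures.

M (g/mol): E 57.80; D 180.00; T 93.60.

14.4 mol

Step 1:
n(E) = 298.9 / 57.80 = 5.171 mol
n(D) = 3210 / 180.00 = 17.83 mol
n/ν for E = 5.171/1 = 5.171
n/ν for D = 17.83/3 = 5.943
Smallest n/ν is E → limiting reagent.
n(B) produced = (2/1) × 5.171 = 10.34 mol
Step 2:
n(B) available = 10.34 mol
n(T) = 1350 / 93.60 = 14.42 mol
n/ν for B = 10.34/1 = 10.34
n/ν for T = 14.42/2 = 7.210
Smallest n/ν is T → limiting reagent.
n(X) = (2/2) × 14.42 = 14.42 mol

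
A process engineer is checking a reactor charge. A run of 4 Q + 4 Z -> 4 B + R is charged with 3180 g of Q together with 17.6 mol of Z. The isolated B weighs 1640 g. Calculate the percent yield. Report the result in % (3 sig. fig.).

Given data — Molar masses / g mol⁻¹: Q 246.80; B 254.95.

n(Q) = 3180 / 246.80 = 12.88 mol
n(Z) = 17.60 mol
n/ν → Q: 3.220, Z: 4.400; Q is limiting.
theoretical n(B) = (4/4) × 12.88 = 12.88 mol → 3284 g
% yield = 1640 / 3284 × 100 = 49.94 %

49.9 %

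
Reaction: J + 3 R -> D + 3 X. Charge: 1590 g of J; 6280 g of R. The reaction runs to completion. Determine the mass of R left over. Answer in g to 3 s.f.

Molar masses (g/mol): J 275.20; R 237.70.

2160 g

n(J) = 1590 / 275.20 = 5.778 mol
n(R) = 6280 / 237.70 = 26.42 mol
n/ν → J: 5.778, R: 8.807; J is limiting.
R consumed = (3/1) × 5.778 = 17.33 mol
R remaining = 26.42 − 17.33 = 9.090 mol
mass = 9.090 × 237.70 = 2161 g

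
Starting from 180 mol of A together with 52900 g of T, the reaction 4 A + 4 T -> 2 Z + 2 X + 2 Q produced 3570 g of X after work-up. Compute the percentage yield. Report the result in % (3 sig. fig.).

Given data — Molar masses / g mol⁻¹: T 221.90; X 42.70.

92.9 %

n(A) = 180.0 mol
n(T) = 52900 / 221.90 = 238.4 mol
n/ν for A = 180.0/4 = 45.00
n/ν for T = 238.4/4 = 59.60
Smallest n/ν is A → limiting reagent.
theoretical n(X) = (2/4) × 180.0 = 90.00 mol → 3843 g
% yield = 3570 / 3843 × 100 = 92.90 %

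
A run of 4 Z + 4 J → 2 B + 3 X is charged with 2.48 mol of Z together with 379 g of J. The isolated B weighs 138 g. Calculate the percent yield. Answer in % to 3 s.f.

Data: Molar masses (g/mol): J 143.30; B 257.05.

n(Z) = 2.480 mol
n(J) = 379.0 / 143.30 = 2.645 mol
n/ν → Z: 0.6200, J: 0.6613; Z is limiting.
theoretical n(B) = (2/4) × 2.480 = 1.240 mol → 318.7 g
% yield = 138 / 318.7 × 100 = 43.30 %

43.3 %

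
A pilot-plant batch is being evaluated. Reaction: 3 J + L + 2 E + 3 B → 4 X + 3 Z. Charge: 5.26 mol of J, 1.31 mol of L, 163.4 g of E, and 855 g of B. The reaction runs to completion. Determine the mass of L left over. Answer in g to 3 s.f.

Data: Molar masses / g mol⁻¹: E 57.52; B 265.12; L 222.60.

n(J) = 5.260 mol
n(L) = 1.310 mol
n(E) = 163.4 / 57.52 = 2.841 mol
n(B) = 855.0 / 265.12 = 3.225 mol
n/ν for J = 5.260/3 = 1.753
n/ν for L = 1.310/1 = 1.310
n/ν for E = 2.841/2 = 1.421
n/ν for B = 3.225/3 = 1.075
Smallest n/ν is B → limiting reagent.
L consumed = (1/3) × 3.225 = 1.075 mol
L remaining = 1.310 − 1.075 = 0.2350 mol
mass = 0.2350 × 222.60 = 52.31 g

52.3 g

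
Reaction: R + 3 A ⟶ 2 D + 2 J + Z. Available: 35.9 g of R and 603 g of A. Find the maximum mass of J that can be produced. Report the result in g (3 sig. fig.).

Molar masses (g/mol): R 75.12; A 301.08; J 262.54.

n(R) = 35.90 / 75.12 = 0.4779 mol
n(A) = 603.0 / 301.08 = 2.003 mol
n/ν for R = 0.4779/1 = 0.4779
n/ν for A = 2.003/3 = 0.6677
Smallest n/ν is R → limiting reagent.
n(J) = (2/1) × 0.4779 = 0.9558 mol
mass = 0.9558 × 262.54 = 250.9 g

251 g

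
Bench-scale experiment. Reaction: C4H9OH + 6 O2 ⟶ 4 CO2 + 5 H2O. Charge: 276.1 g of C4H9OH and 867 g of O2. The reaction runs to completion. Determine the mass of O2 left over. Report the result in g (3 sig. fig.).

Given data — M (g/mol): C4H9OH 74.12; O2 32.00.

152 g

n(C4H9OH) = 276.1 / 74.12 = 3.725 mol
n(O2) = 867.0 / 32.00 = 27.09 mol
n/ν for C4H9OH = 3.725/1 = 3.725
n/ν for O2 = 27.09/6 = 4.515
Smallest n/ν is C4H9OH → limiting reagent.
O2 consumed = (6/1) × 3.725 = 22.35 mol
O2 remaining = 27.09 − 22.35 = 4.740 mol
mass = 4.740 × 32.00 = 151.7 g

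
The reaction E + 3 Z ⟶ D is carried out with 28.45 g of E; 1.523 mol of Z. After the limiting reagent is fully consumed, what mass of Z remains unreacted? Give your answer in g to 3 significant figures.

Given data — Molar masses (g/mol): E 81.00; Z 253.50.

n(E) = 28.45 / 81.00 = 0.3512 mol
n(Z) = 1.523 mol
n/ν for E = 0.3512/1 = 0.3512
n/ν for Z = 1.523/3 = 0.5077
Smallest n/ν is E → limiting reagent.
Z consumed = (3/1) × 0.3512 = 1.054 mol
Z remaining = 1.523 − 1.054 = 0.4690 mol
mass = 0.4690 × 253.50 = 118.9 g

119 g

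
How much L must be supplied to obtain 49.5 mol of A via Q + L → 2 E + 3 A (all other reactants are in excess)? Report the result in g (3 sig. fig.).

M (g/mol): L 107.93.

1780 g

n(A) = 49.50 mol
n(L) = (1/3) × 49.50 = 16.50 mol
mass = 16.50 × 107.93 = 1781 g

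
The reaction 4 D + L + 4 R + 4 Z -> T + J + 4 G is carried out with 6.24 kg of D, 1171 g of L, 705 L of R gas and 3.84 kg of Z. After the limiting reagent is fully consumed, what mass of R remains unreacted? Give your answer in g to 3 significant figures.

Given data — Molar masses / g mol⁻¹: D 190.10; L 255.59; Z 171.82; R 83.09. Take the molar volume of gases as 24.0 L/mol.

n(D) = 6.240×1000 / 190.10 = 32.82 mol
n(L) = 1171 / 255.59 = 4.582 mol
n(R) = 705.0 / 24.0 = 29.38 mol
n(Z) = 3.840×1000 / 171.82 = 22.35 mol
n/ν for D = 32.82/4 = 8.205
n/ν for L = 4.582/1 = 4.582
n/ν for R = 29.38/4 = 7.345
n/ν for Z = 22.35/4 = 5.588
Smallest n/ν is L → limiting reagent.
R consumed = (4/1) × 4.582 = 18.33 mol
R remaining = 29.38 − 18.33 = 11.05 mol
mass = 11.05 × 83.09 = 918.1 g

918 g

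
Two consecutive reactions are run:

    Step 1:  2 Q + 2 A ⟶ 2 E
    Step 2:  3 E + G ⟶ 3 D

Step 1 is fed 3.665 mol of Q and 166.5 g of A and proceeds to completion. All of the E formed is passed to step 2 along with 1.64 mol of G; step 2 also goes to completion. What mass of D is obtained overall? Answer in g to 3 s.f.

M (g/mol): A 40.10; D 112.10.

411 g

Step 1:
n(Q) = 3.665 mol
n(A) = 166.5 / 40.10 = 4.152 mol
n/ν for Q = 3.665/2 = 1.833
n/ν for A = 4.152/2 = 2.076
Smallest n/ν is Q → limiting reagent.
n(E) produced = (2/2) × 3.665 = 3.665 mol
Step 2:
n(E) available = 3.665 mol
n(G) = 1.640 mol
n/ν for E = 3.665/3 = 1.222
n/ν for G = 1.640/1 = 1.640
Smallest n/ν is E → limiting reagent.
n(D) = (3/3) × 3.665 = 3.665 mol
mass = 3.665 × 112.10 = 410.8 g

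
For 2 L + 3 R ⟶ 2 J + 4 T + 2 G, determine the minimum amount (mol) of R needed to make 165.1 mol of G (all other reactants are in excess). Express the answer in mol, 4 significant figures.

n(G) = 165.1 mol
n(R) = (3/2) × 165.1 = 247.7 mol

247.7 mol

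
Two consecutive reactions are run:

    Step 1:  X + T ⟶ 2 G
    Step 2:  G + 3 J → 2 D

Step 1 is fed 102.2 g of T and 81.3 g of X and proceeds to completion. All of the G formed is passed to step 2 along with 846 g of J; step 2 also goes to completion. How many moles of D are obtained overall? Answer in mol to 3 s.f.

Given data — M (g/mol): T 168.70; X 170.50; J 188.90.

1.91 mol

Step 1:
n(T) = 102.2 / 168.70 = 0.6058 mol
n(X) = 81.30 / 170.50 = 0.4768 mol
n/ν → T: 0.6058, X: 0.4768; X is limiting.
n(G) produced = (2/1) × 0.4768 = 0.9536 mol
Step 2:
n(G) available = 0.9536 mol
n(J) = 846.0 / 188.90 = 4.479 mol
n/ν → G: 0.9536, J: 1.493; G is limiting.
n(D) = (2/1) × 0.9536 = 1.907 mol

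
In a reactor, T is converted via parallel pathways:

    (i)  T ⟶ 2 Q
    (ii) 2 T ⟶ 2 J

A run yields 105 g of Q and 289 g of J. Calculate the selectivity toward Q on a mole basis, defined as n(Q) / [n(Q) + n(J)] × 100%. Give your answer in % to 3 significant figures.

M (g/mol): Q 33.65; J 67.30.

42.1 %

n(Q) = 105 / 33.65 = 3.120 mol
n(J) = 289 / 67.30 = 4.294 mol
selectivity = 3.120/(3.120+4.294) × 100 = 42.08 %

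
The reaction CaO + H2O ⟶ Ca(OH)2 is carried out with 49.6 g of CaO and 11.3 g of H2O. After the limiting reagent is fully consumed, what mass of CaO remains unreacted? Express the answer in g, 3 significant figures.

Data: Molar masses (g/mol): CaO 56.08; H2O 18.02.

14.4 g

n(CaO) = 49.60 / 56.08 = 0.8845 mol
n(H2O) = 11.30 / 18.02 = 0.6271 mol
n/ν for CaO = 0.8845/1 = 0.8845
n/ν for H2O = 0.6271/1 = 0.6271
Smallest n/ν is H2O → limiting reagent.
CaO consumed = (1/1) × 0.6271 = 0.6271 mol
CaO remaining = 0.8845 − 0.6271 = 0.2574 mol
mass = 0.2574 × 56.08 = 14.43 g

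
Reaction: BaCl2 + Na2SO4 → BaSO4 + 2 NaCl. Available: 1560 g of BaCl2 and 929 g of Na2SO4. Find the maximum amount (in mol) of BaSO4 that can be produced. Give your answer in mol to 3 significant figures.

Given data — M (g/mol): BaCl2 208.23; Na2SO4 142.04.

n(BaCl2) = 1560 / 208.23 = 7.492 mol
n(Na2SO4) = 929.0 / 142.04 = 6.540 mol
n/ν for BaCl2 = 7.492/1 = 7.492
n/ν for Na2SO4 = 6.540/1 = 6.540
Smallest n/ν is Na2SO4 → limiting reagent.
n(BaSO4) = (1/1) × 6.540 = 6.540 mol

6.54 mol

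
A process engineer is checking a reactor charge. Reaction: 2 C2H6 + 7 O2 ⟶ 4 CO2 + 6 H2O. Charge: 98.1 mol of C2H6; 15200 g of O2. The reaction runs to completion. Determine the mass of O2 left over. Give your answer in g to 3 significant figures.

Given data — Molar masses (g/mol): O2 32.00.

n(C2H6) = 98.10 mol
n(O2) = 15200 / 32.00 = 475.0 mol
n/ν for C2H6 = 98.10/2 = 49.05
n/ν for O2 = 475.0/7 = 67.86
Smallest n/ν is C2H6 → limiting reagent.
O2 consumed = (7/2) × 98.10 = 343.4 mol
O2 remaining = 475.0 − 343.4 = 131.6 mol
mass = 131.6 × 32.00 = 4211 g

4210 g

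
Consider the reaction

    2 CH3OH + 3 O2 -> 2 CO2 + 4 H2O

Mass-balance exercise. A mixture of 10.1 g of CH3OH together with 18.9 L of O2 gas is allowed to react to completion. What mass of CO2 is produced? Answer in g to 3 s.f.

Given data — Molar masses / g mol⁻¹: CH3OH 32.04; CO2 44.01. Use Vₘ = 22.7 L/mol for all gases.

13.9 g

n(CH3OH) = 10.10 / 32.04 = 0.3152 mol
n(O2) = 18.90 / 22.7 = 0.8326 mol
n/ν → CH3OH: 0.1576, O2: 0.2775; CH3OH is limiting.
n(CO2) = (2/2) × 0.3152 = 0.3152 mol
mass = 0.3152 × 44.01 = 13.87 g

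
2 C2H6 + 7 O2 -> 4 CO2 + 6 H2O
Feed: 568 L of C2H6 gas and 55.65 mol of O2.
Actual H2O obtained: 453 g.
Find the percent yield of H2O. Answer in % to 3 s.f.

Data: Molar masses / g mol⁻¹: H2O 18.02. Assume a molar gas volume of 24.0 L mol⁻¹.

n(C2H6) = 568.0 / 24.0 = 23.67 mol
n(O2) = 55.65 mol
n/ν for C2H6 = 23.67/2 = 11.84
n/ν for O2 = 55.65/7 = 7.950
Smallest n/ν is O2 → limiting reagent.
theoretical n(H2O) = (6/7) × 55.65 = 47.70 mol → 859.6 g
% yield = 453 / 859.6 × 100 = 52.70 %

52.7 %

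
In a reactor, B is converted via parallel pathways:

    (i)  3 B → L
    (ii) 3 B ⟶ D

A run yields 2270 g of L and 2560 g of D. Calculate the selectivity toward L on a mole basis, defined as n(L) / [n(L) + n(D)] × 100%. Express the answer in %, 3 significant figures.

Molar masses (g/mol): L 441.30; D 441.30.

n(L) = 2270 / 441.30 = 5.144 mol
n(D) = 2560 / 441.30 = 5.801 mol
selectivity = 5.144/(5.144+5.801) × 100 = 47.00 %

47.0 %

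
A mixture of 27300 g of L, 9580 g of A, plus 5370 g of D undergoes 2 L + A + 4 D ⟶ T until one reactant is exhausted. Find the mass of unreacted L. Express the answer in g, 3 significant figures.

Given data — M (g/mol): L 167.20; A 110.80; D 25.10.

n(L) = 27300 / 167.20 = 163.3 mol
n(A) = 9580 / 110.80 = 86.46 mol
n(D) = 5370 / 25.10 = 213.9 mol
n/ν for L = 163.3/2 = 81.65
n/ν for A = 86.46/1 = 86.46
n/ν for D = 213.9/4 = 53.48
Smallest n/ν is D → limiting reagent.
L consumed = (2/4) × 213.9 = 107.0 mol
L remaining = 163.3 − 107.0 = 56.30 mol
mass = 56.30 × 167.20 = 9413 g

9410 g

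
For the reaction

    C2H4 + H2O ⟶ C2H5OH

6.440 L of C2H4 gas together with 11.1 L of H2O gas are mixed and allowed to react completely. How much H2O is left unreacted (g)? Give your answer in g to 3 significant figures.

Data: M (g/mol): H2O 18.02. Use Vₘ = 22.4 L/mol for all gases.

n(C2H4) = 6.440 / 22.4 = 0.2875 mol
n(H2O) = 11.10 / 22.4 = 0.4955 mol
n/ν for C2H4 = 0.2875/1 = 0.2875
n/ν for H2O = 0.4955/1 = 0.4955
Smallest n/ν is C2H4 → limiting reagent.
H2O consumed = (1/1) × 0.2875 = 0.2875 mol
H2O remaining = 0.4955 − 0.2875 = 0.2080 mol
mass = 0.2080 × 18.02 = 3.748 g

3.75 g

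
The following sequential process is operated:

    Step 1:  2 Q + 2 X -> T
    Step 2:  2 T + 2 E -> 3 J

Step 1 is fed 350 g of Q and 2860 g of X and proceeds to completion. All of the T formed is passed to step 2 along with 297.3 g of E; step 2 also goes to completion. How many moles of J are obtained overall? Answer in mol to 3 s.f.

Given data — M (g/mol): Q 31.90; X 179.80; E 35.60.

Step 1:
n(Q) = 350.0 / 31.90 = 10.97 mol
n(X) = 2860 / 179.80 = 15.91 mol
n/ν for Q = 10.97/2 = 5.485
n/ν for X = 15.91/2 = 7.955
Smallest n/ν is Q → limiting reagent.
n(T) produced = (1/2) × 10.97 = 5.485 mol
Step 2:
n(T) available = 5.485 mol
n(E) = 297.3 / 35.60 = 8.351 mol
n/ν for T = 5.485/2 = 2.743
n/ν for E = 8.351/2 = 4.176
Smallest n/ν is T → limiting reagent.
n(J) = (3/2) × 5.485 = 8.228 mol

8.23 mol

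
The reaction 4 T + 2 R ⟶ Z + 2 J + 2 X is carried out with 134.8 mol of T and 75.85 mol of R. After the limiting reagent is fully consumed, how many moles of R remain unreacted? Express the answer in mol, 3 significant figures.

n(T) = 134.8 mol
n(R) = 75.85 mol
n/ν → T: 33.70, R: 37.93; T is limiting.
R consumed = (2/4) × 134.8 = 67.40 mol
R remaining = 75.85 − 67.40 = 8.450 mol

8.45 mol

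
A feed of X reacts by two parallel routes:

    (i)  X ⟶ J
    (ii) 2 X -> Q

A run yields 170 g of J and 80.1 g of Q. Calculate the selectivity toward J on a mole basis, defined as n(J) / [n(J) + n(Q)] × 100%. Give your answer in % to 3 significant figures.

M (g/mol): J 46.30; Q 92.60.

80.9 %

n(J) = 170 / 46.30 = 3.672 mol
n(Q) = 80.1 / 92.60 = 0.8650 mol
selectivity = 3.672/(3.672+0.8650) × 100 = 80.93 %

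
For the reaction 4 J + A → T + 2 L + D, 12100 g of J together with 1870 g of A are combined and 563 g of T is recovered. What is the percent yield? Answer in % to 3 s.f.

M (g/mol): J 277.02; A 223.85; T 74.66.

90.3 %

n(J) = 12100 / 277.02 = 43.68 mol
n(A) = 1870 / 223.85 = 8.354 mol
n/ν for J = 43.68/4 = 10.92
n/ν for A = 8.354/1 = 8.354
Smallest n/ν is A → limiting reagent.
theoretical n(T) = (1/1) × 8.354 = 8.354 mol → 623.7 g
% yield = 563 / 623.7 × 100 = 90.27 %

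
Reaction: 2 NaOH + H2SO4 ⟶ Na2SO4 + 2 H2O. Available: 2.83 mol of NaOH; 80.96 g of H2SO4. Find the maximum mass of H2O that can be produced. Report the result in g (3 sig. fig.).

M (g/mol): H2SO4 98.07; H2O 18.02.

29.8 g

n(NaOH) = 2.830 mol
n(H2SO4) = 80.96 / 98.07 = 0.8255 mol
n/ν → NaOH: 1.415, H2SO4: 0.8255; H2SO4 is limiting.
n(H2O) = (2/1) × 0.8255 = 1.651 mol
mass = 1.651 × 18.02 = 29.75 g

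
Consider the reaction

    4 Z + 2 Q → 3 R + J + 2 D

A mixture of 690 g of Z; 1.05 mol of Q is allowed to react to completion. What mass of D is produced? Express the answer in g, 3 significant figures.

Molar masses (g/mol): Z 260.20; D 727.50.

n(Z) = 690.0 / 260.20 = 2.652 mol
n(Q) = 1.050 mol
n/ν for Z = 2.652/4 = 0.6630
n/ν for Q = 1.050/2 = 0.5250
Smallest n/ν is Q → limiting reagent.
n(D) = (2/2) × 1.050 = 1.050 mol
mass = 1.050 × 727.50 = 763.9 g

764 g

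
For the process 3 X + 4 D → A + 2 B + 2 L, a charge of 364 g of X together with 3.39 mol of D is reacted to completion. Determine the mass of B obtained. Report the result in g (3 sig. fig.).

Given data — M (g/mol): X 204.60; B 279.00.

331 g

n(X) = 364.0 / 204.60 = 1.779 mol
n(D) = 3.390 mol
n/ν for X = 1.779/3 = 0.5930
n/ν for D = 3.390/4 = 0.8475
Smallest n/ν is X → limiting reagent.
n(B) = (2/3) × 1.779 = 1.186 mol
mass = 1.186 × 279.00 = 330.9 g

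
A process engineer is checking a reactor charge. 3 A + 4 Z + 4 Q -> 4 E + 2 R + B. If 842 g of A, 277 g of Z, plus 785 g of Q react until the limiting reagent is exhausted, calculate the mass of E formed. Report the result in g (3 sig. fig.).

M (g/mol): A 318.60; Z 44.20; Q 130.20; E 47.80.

168 g

n(A) = 842.0 / 318.60 = 2.643 mol
n(Z) = 277.0 / 44.20 = 6.267 mol
n(Q) = 785.0 / 130.20 = 6.029 mol
n/ν for A = 2.643/3 = 0.8810
n/ν for Z = 6.267/4 = 1.567
n/ν for Q = 6.029/4 = 1.507
Smallest n/ν is A → limiting reagent.
n(E) = (4/3) × 2.643 = 3.524 mol
mass = 3.524 × 47.80 = 168.4 g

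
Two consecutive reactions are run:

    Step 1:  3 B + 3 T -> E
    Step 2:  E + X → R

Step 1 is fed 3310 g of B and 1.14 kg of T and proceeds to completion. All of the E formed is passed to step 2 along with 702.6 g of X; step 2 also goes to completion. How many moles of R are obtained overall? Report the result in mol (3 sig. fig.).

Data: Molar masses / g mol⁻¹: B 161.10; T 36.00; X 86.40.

6.85 mol

Step 1:
n(B) = 3310 / 161.10 = 20.55 mol
n(T) = 1.140×1000 / 36.00 = 31.67 mol
n/ν for B = 20.55/3 = 6.850
n/ν for T = 31.67/3 = 10.56
Smallest n/ν is B → limiting reagent.
n(E) produced = (1/3) × 20.55 = 6.850 mol
Step 2:
n(E) available = 6.850 mol
n(X) = 702.6 / 86.40 = 8.132 mol
n/ν for E = 6.850/1 = 6.850
n/ν for X = 8.132/1 = 8.132
Smallest n/ν is E → limiting reagent.
n(R) = (1/1) × 6.850 = 6.850 mol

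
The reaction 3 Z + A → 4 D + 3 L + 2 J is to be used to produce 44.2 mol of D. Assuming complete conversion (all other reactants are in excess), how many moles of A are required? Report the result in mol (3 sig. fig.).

11.1 mol

n(D) = 44.20 mol
n(A) = (1/4) × 44.20 = 11.05 mol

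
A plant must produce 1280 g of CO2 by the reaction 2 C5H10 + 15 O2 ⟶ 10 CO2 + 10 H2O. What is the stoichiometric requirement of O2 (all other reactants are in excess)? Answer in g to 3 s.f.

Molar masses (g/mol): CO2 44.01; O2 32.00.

n(CO2) = 1280 / 44.01 = 29.08 mol
n(O2) = (15/10) × 29.08 = 43.62 mol
mass = 43.62 × 32.00 = 1396 g

1400 g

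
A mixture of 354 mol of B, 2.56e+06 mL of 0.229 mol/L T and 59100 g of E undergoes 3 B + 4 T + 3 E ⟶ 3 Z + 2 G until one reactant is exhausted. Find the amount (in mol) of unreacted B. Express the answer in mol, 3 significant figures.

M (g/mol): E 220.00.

n(B) = 354.0 mol
n(T) = 0.229 × 2.56e+06/1000 = 586.2 mol
n(E) = 59100 / 220.00 = 268.6 mol
n/ν for B = 354.0/3 = 118.0
n/ν for T = 586.2/4 = 146.6
n/ν for E = 268.6/3 = 89.53
Smallest n/ν is E → limiting reagent.
B consumed = (3/3) × 268.6 = 268.6 mol
B remaining = 354.0 − 268.6 = 85.40 mol

85.4 mol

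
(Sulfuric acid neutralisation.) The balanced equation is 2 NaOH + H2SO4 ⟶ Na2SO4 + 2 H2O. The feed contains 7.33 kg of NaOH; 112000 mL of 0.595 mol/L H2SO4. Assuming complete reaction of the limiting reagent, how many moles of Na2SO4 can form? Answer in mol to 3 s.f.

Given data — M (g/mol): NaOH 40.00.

66.6 mol

n(NaOH) = 7.330×1000 / 40.00 = 183.3 mol
n(H2SO4) = 0.595 × 112000/1000 = 66.64 mol
n/ν for NaOH = 183.3/2 = 91.65
n/ν for H2SO4 = 66.64/1 = 66.64
Smallest n/ν is H2SO4 → limiting reagent.
n(Na2SO4) = (1/1) × 66.64 = 66.64 mol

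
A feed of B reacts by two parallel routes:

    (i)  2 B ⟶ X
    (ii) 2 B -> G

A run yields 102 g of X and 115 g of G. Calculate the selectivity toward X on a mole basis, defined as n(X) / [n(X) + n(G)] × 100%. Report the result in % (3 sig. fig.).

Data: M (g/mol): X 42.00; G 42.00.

47.0 %

n(X) = 102 / 42.00 = 2.429 mol
n(G) = 115 / 42.00 = 2.738 mol
selectivity = 2.429/(2.429+2.738) × 100 = 47.01 %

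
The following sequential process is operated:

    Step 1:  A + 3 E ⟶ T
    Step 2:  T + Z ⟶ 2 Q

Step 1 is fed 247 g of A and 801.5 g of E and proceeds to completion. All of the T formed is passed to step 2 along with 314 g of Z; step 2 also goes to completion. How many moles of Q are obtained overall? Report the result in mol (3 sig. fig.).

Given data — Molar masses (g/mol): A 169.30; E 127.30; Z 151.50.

2.92 mol

Step 1:
n(A) = 247.0 / 169.30 = 1.459 mol
n(E) = 801.5 / 127.30 = 6.296 mol
n/ν for A = 1.459/1 = 1.459
n/ν for E = 6.296/3 = 2.099
Smallest n/ν is A → limiting reagent.
n(T) produced = (1/1) × 1.459 = 1.459 mol
Step 2:
n(T) available = 1.459 mol
n(Z) = 314.0 / 151.50 = 2.073 mol
n/ν for T = 1.459/1 = 1.459
n/ν for Z = 2.073/1 = 2.073
Smallest n/ν is T → limiting reagent.
n(Q) = (2/1) × 1.459 = 2.918 mol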